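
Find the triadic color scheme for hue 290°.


Triadic: equally spaced at 120° intervals
H1 = 290°
H2 = (290 + 120) mod 360 = 50°
H3 = (290 + 240) mod 360 = 170°
Triadic = 290°, 50°, 170°


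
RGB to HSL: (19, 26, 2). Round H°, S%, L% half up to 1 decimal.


Normalize: R'=19/255≈0.0745, G'=26/255≈0.1020, B'=2/255≈0.0078
Max=26/255, Min=2/255, Δ=Max-Min=24/255
L = (Max+Min)/2 = (26+2)/510 = 28/510 = 0.05490… → L = 5.5%
L ≤ 0.5 → S = Δ/(Max+Min) = 24/(26+2) = 24/28 = 0.85714… → S = 85.7%
(the 1/255 factors cancel in S and H, so raw channel differences can be used)
Max is G' → H = 60 × ((B-R)/Δ + 2) = 60 × ((2-19)/24 + 2)
  -17/24 + 2 = -0.7083… + 2 = 1.2916…
  H = 60 × 1.2916… = 77.5° → H = 77.5°
= HSL(77.5°, 85.7%, 5.5%)


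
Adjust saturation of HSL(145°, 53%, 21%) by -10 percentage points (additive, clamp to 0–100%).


Original S = 53%
Adjustment = -10 percentage points
New S = 53 + (-10) = 43
Clamp to [0, 100] → 43
= HSL(145°, 43%, 21%)


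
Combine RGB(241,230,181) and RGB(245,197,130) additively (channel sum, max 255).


Additive: each channel = min(255, C₁+C₂)
R: 241+245 = 486 → 255
G: 230+197 = 427 → 255
B: 181+130 = 311 → 255
= RGB(255, 255, 255)


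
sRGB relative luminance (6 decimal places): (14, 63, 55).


Linearize each channel (sRGB transfer function): c = v/255; c_lin = c/12.92 if c ≤ 0.04045, else ((c+0.055)/1.055)^2.4
  R: 14/255 ≈ 0.054902 > 0.04045 → ((0.054902+0.055)/1.055)^2.4 ≈ 0.004391
  G: 63/255 ≈ 0.247059 > 0.04045 → ((0.247059+0.055)/1.055)^2.4 ≈ 0.049707
  B: 55/255 ≈ 0.215686 > 0.04045 → ((0.215686+0.055)/1.055)^2.4 ≈ 0.038204
R_lin = 0.004391, G_lin = 0.049707, B_lin = 0.038204
L = 0.2126×R + 0.7152×G + 0.0722×B
L = 0.2126×0.004391 + 0.7152×0.049707 + 0.0722×0.038204
L ≈ 0.039242


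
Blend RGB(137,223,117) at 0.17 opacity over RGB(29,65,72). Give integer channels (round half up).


C = α×F + (1-α)×B, with 1-α = 0.83
R: 0.17×137 + 0.83×29 = 23.29 + 24.07 = 47.36 → 47
G: 0.17×223 + 0.83×65 = 37.91 + 53.95 = 91.86 → 92
B: 0.17×117 + 0.83×72 = 19.89 + 59.76 = 79.65 → 80
= RGB(47, 92, 80)


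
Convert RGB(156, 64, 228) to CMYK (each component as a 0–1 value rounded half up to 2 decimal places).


R'=156/255≈0.6118, G'=64/255≈0.2510, B'=228/255≈0.8941
K = 1 - max(R',G',B') = 1 - 228/255 = 27/255 = 0.10588… → 0.11
(1-R'-K)/(1-K) simplifies to (max-R)/max with max = 228:
C = (228-156)/228 = 72/228 = 0.31578… → 0.32
M = (228-64)/228 = 164/228 = 0.71929… → 0.72
Y = (228-228)/228 = 0/228 = 0 → 0.00
= CMYK(0.32, 0.72, 0.00, 0.11)


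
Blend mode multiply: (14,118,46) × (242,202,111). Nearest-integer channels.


Multiply: C = A×B/255, rounded to nearest integer
R: 14×242/255 = 3388/255 ≈ 13.286 → 13
G: 118×202/255 = 23836/255 ≈ 93.475 → 93
B: 46×111/255 = 5106/255 ≈ 20.024 → 20
= RGB(13, 93, 20)


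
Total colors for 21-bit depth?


Colors = 2^bits = 2^21
= 2,097,152 colors


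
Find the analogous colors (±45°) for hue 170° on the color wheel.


Base hue: 170°
Left analog: (170 - 45) mod 360 = 125°
Right analog: (170 + 45) mod 360 = 215°
Analogous hues = 125° and 215°


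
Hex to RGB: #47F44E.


47 → 71 (R)
F4 → 244 (G)
4E → 78 (B)
= RGB(71, 244, 78)


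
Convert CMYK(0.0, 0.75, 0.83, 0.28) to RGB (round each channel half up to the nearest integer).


R = 255 × (1-C) × (1-K) = 255 × 1.00 × 0.72 = 183.6 → 184
G = 255 × (1-M) × (1-K) = 255 × 0.25 × 0.72 = 45.9 → 46
B = 255 × (1-Y) × (1-K) = 255 × 0.17 × 0.72 = 31.212 → 31
= RGB(184, 46, 31)


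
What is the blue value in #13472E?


Color: #13472E
R = 13 = 19
G = 47 = 71
B = 2E = 46
Blue = 46


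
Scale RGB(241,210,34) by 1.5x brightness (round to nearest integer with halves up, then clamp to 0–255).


Multiply each channel by 1.5, round half up, clamp to [0, 255]
R: 241×1.5 = 361.5 → round → 362 → clamp → 255
G: 210×1.5 = 315 → clamp → 255
B: 34×1.5 = 51
= RGB(255, 255, 51)


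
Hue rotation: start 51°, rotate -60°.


New hue = (H + rotation) mod 360
New hue = (51 -60) mod 360
= -9 mod 360
= 351°


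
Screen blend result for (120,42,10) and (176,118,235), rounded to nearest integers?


Screen: C = 255 - (255-A)×(255-B)/255, rounded to nearest integer
R: 255 - (255-120)×(255-176)/255 = 255 - 10665/255 ≈ 255 - 41.824 = 213.176 → 213
G: 255 - (255-42)×(255-118)/255 = 255 - 29181/255 ≈ 255 - 114.435 = 140.565 → 141
B: 255 - (255-10)×(255-235)/255 = 255 - 4900/255 ≈ 255 - 19.216 = 235.784 → 236
= RGB(213, 141, 236)


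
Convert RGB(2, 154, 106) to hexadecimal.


R = 2 → 02 (hex)
G = 154 → 9A (hex)
B = 106 → 6A (hex)
Hex = #029A6A


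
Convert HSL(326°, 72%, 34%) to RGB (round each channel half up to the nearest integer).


H=326°, S=0.72, L=0.34
C = (1-|2L-1|)×S = (1-|-0.32|)×0.72 = 0.4896
H' = H/60 = 326/60 ≈ 5.4333; X = C×(1-|H' mod 2 - 1|) = 0.27744
m = L - C/2 = 0.34 - 0.2448 = 0.0952
Sector ⌊H'⌋ = 5 → (R',G',B') = (0.4896, 0.0, 0.27744)
RGB = ((R'+m)×255, (G'+m)×255, (B'+m)×255) = (149.124, 24.276, 95.0232)
Round half up → RGB(149, 24, 95)


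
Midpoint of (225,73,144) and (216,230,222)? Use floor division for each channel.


Midpoint: each channel = ⌊(C₁+C₂)/2⌋
R: ⌊(225+216)/2⌋ = 220
G: ⌊(73+230)/2⌋ = 151
B: ⌊(144+222)/2⌋ = 183
= RGB(220, 151, 183)


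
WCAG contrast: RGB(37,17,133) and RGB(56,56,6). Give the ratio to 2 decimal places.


Linearize each sRGB channel c=v/255: c/12.92 if c ≤ 0.04045 else ((c+0.055)/1.055)^2.4
L = 0.2126×R_lin + 0.7152×G_lin + 0.0722×B_lin
Color 1 (37,17,133):
  R=37: 37/255≈0.1451 > 0.04045 → ((0.1451+0.055)/1.055)^2.4 ≈ 0.01850
  G=17: 17/255≈0.0667 > 0.04045 → ((0.0667+0.055)/1.055)^2.4 ≈ 0.00561
  B=133: 133/255≈0.5216 > 0.04045 → ((0.5216+0.055)/1.055)^2.4 ≈ 0.23455
  L1 = 0.2126×0.01850 + 0.7152×0.00561 + 0.0722×0.23455 ≈ 0.02488
Color 2 (56,56,6):
  R=56: 56/255≈0.2196 > 0.04045 → ((0.2196+0.055)/1.055)^2.4 ≈ 0.03955
  G=56: 56/255≈0.2196 > 0.04045 → ((0.2196+0.055)/1.055)^2.4 ≈ 0.03955
  B=6: 6/255≈0.0235 ≤ 0.04045 → 0.0235/12.92 ≈ 0.00182
  L2 = 0.2126×0.03955 + 0.7152×0.03955 + 0.0722×0.00182 ≈ 0.03682
Lighter = 0.03682, Darker = 0.02488
Ratio = (L_lighter + 0.05) / (L_darker + 0.05)
Ratio = (0.03682 + 0.05) / (0.02488 + 0.05) = 0.08682 / 0.07488 ≈ 1.1595
Ratio ≈ 1.16:1


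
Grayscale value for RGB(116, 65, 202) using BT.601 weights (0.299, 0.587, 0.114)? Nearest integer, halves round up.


Gray = 0.299×R + 0.587×G + 0.114×B
Gray = 0.299×116 + 0.587×65 + 0.114×202
Gray = 34.684 + 38.155 + 23.028
Gray = 95.867 → round half up → 96
Gray = 96


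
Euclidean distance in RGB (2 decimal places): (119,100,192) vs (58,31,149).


d = √[(R₁-R₂)² + (G₁-G₂)² + (B₁-B₂)²]
d = √[(119-58)² + (100-31)² + (192-149)²]
d = √[3721 + 4761 + 1849]
d = √10331
d ≈ 101.64


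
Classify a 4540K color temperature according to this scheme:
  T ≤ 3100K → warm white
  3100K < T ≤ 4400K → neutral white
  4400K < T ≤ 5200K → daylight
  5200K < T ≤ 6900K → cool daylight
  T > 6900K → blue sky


Temperature: 4540K
4400K < 4540K ≤ 5200K → daylight
Classification: daylight


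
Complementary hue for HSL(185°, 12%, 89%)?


Complement = opposite side of color wheel = hue + 180°
H' = (185 + 180) mod 360 = 5°
S and L unchanged.
= HSL(5°, 12%, 89%)


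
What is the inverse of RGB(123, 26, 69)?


Invert: (255-R, 255-G, 255-B)
R: 255-123 = 132
G: 255-26 = 229
B: 255-69 = 186
= RGB(132, 229, 186)


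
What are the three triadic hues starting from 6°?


Triadic: equally spaced at 120° intervals
H1 = 6°
H2 = (6 + 120) mod 360 = 126°
H3 = (6 + 240) mod 360 = 246°
Triadic = 6°, 126°, 246°


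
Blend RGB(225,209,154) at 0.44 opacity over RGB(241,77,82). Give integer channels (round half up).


C = α×F + (1-α)×B, with 1-α = 0.56
R: 0.44×225 + 0.56×241 = 99.00 + 134.96 = 233.96 → 234
G: 0.44×209 + 0.56×77 = 91.96 + 43.12 = 135.08 → 135
B: 0.44×154 + 0.56×82 = 67.76 + 45.92 = 113.68 → 114
= RGB(234, 135, 114)


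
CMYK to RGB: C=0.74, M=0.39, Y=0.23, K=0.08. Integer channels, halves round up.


R = 255 × (1-C) × (1-K) = 255 × 0.26 × 0.92 = 60.996 → 61
G = 255 × (1-M) × (1-K) = 255 × 0.61 × 0.92 = 143.106 → 143
B = 255 × (1-Y) × (1-K) = 255 × 0.77 × 0.92 = 180.642 → 181
= RGB(61, 143, 181)


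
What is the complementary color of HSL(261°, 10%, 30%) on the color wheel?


Complement = opposite side of color wheel = hue + 180°
H' = (261 + 180) mod 360 = 81°
S and L unchanged.
= HSL(81°, 10%, 30%)


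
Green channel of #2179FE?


Color: #2179FE
R = 21 = 33
G = 79 = 121
B = FE = 254
Green = 121


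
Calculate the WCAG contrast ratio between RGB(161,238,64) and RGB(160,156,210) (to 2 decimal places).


Linearize each sRGB channel c=v/255: c/12.92 if c ≤ 0.04045 else ((c+0.055)/1.055)^2.4
L = 0.2126×R_lin + 0.7152×G_lin + 0.0722×B_lin
Color 1 (161,238,64):
  R=161: 161/255≈0.6314 > 0.04045 → ((0.6314+0.055)/1.055)^2.4 ≈ 0.35640
  G=238: 238/255≈0.9333 > 0.04045 → ((0.9333+0.055)/1.055)^2.4 ≈ 0.85499
  B=64: 64/255≈0.2510 > 0.04045 → ((0.2510+0.055)/1.055)^2.4 ≈ 0.05127
  L1 = 0.2126×0.35640 + 0.7152×0.85499 + 0.0722×0.05127 ≈ 0.69096
Color 2 (160,156,210):
  R=160: 160/255≈0.6275 > 0.04045 → ((0.6275+0.055)/1.055)^2.4 ≈ 0.35153
  G=156: 156/255≈0.6118 > 0.04045 → ((0.6118+0.055)/1.055)^2.4 ≈ 0.33245
  B=210: 210/255≈0.8235 > 0.04045 → ((0.8235+0.055)/1.055)^2.4 ≈ 0.64448
  L2 = 0.2126×0.35153 + 0.7152×0.33245 + 0.0722×0.64448 ≈ 0.35904
Lighter = 0.69096, Darker = 0.35904
Ratio = (L_lighter + 0.05) / (L_darker + 0.05)
Ratio = (0.69096 + 0.05) / (0.35904 + 0.05) = 0.74096 / 0.40904 ≈ 1.8115
Ratio ≈ 1.81:1


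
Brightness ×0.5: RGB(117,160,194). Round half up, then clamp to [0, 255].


Multiply each channel by 0.5, round half up, clamp to [0, 255]
R: 117×0.5 = 58.5 → round → 59
G: 160×0.5 = 80
B: 194×0.5 = 97
= RGB(59, 80, 97)


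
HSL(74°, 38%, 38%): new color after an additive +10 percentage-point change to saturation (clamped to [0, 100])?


Original S = 38%
Adjustment = +10 percentage points
New S = 38 + (10) = 48
Clamp to [0, 100] → 48
= HSL(74°, 48%, 38%)


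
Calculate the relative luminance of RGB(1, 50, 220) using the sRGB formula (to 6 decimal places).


Linearize each channel (sRGB transfer function): c = v/255; c_lin = c/12.92 if c ≤ 0.04045, else ((c+0.055)/1.055)^2.4
  R: 1/255 ≈ 0.003922 ≤ 0.04045 → 0.003922/12.92 ≈ 0.000304
  G: 50/255 ≈ 0.196078 > 0.04045 → ((0.196078+0.055)/1.055)^2.4 ≈ 0.031896
  B: 220/255 ≈ 0.862745 > 0.04045 → ((0.862745+0.055)/1.055)^2.4 ≈ 0.715694
R_lin = 0.000304, G_lin = 0.031896, B_lin = 0.715694
L = 0.2126×R + 0.7152×G + 0.0722×B
L = 0.2126×0.000304 + 0.7152×0.031896 + 0.0722×0.715694
L ≈ 0.074550


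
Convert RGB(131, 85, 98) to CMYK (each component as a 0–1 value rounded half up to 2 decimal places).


R'=131/255≈0.5137, G'=85/255≈0.3333, B'=98/255≈0.3843
K = 1 - max(R',G',B') = 1 - 131/255 = 124/255 = 0.48627… → 0.49
(1-R'-K)/(1-K) simplifies to (max-R)/max with max = 131:
C = (131-131)/131 = 0/131 = 0 → 0.00
M = (131-85)/131 = 46/131 = 0.35114… → 0.35
Y = (131-98)/131 = 33/131 = 0.25190… → 0.25
= CMYK(0.00, 0.35, 0.25, 0.49)


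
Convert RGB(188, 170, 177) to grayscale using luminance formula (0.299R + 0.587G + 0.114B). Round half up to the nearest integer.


Gray = 0.299×R + 0.587×G + 0.114×B
Gray = 0.299×188 + 0.587×170 + 0.114×177
Gray = 56.212 + 99.790 + 20.178
Gray = 176.180 → round half up → 176
Gray = 176


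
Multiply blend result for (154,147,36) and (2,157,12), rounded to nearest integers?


Multiply: C = A×B/255, rounded to nearest integer
R: 154×2/255 = 308/255 ≈ 1.208 → 1
G: 147×157/255 = 23079/255 ≈ 90.506 → 91
B: 36×12/255 = 432/255 ≈ 1.694 → 2
= RGB(1, 91, 2)


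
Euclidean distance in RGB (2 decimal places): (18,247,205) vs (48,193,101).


d = √[(R₁-R₂)² + (G₁-G₂)² + (B₁-B₂)²]
d = √[(18-48)² + (247-193)² + (205-101)²]
d = √[900 + 2916 + 10816]
d = √14632
d ≈ 120.96


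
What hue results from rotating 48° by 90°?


New hue = (H + rotation) mod 360
New hue = (48 + 90) mod 360
= 138 mod 360
= 138°


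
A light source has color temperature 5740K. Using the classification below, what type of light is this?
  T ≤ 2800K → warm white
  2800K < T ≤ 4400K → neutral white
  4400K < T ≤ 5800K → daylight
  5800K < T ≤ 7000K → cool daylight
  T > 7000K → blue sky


Temperature: 5740K
4400K < 5740K ≤ 5800K → daylight
Classification: daylight


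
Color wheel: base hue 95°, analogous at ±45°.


Base hue: 95°
Left analog: (95 - 45) mod 360 = 50°
Right analog: (95 + 45) mod 360 = 140°
Analogous hues = 50° and 140°


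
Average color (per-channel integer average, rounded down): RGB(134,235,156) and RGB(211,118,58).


Midpoint: each channel = ⌊(C₁+C₂)/2⌋
R: ⌊(134+211)/2⌋ = 172
G: ⌊(235+118)/2⌋ = 176
B: ⌊(156+58)/2⌋ = 107
= RGB(172, 176, 107)


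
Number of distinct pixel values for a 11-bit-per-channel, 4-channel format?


Total bits = 11 bits/channel × 4 channels = 44 bits
Distinct pixel values = 2^44
= 17,592,186,044,416 pixel values


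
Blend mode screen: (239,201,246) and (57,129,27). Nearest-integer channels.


Screen: C = 255 - (255-A)×(255-B)/255, rounded to nearest integer
R: 255 - (255-239)×(255-57)/255 = 255 - 3168/255 ≈ 255 - 12.424 = 242.576 → 243
G: 255 - (255-201)×(255-129)/255 = 255 - 6804/255 ≈ 255 - 26.682 = 228.318 → 228
B: 255 - (255-246)×(255-27)/255 = 255 - 2052/255 ≈ 255 - 8.047 = 246.953 → 247
= RGB(243, 228, 247)


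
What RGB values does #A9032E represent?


A9 → 169 (R)
03 → 3 (G)
2E → 46 (B)
= RGB(169, 3, 46)


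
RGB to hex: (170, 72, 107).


R = 170 → AA (hex)
G = 72 → 48 (hex)
B = 107 → 6B (hex)
Hex = #AA486B


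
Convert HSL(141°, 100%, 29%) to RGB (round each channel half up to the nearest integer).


H=141°, S=1.00, L=0.29
C = (1-|2L-1|)×S = (1-|-0.42|)×1.00 = 0.58
H' = H/60 = 141/60 ≈ 2.3500; X = C×(1-|H' mod 2 - 1|) = 0.203
m = L - C/2 = 0.29 - 0.29 = 0
Sector ⌊H'⌋ = 2 → (R',G',B') = (0.0, 0.58, 0.203)
RGB = ((R'+m)×255, (G'+m)×255, (B'+m)×255) = (0.0, 147.9, 51.765)
Round half up → RGB(0, 148, 52)


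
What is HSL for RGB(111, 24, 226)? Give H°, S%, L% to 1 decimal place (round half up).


Normalize: R'=111/255≈0.4353, G'=24/255≈0.0941, B'=226/255≈0.8863
Max=226/255, Min=24/255, Δ=Max-Min=202/255
L = (Max+Min)/2 = (226+24)/510 = 250/510 = 0.49019… → L = 49.0%
L ≤ 0.5 → S = Δ/(Max+Min) = 202/(226+24) = 202/250 = 0.808 → S = 80.8%
(the 1/255 factors cancel in S and H, so raw channel differences can be used)
Max is B' → H = 60 × ((R-G)/Δ + 4) = 60 × ((111-24)/202 + 4)
  87/202 + 4 = 0.4306… + 4 = 4.4306…
  H = 60 × 4.4306… = 265.841…° → H = 265.8°
= HSL(265.8°, 80.8%, 49.0%)


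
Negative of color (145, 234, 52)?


Invert: (255-R, 255-G, 255-B)
R: 255-145 = 110
G: 255-234 = 21
B: 255-52 = 203
= RGB(110, 21, 203)


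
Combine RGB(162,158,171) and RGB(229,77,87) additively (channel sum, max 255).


Additive: each channel = min(255, C₁+C₂)
R: 162+229 = 391 → 255
G: 158+77 = 235 → 235
B: 171+87 = 258 → 255
= RGB(255, 235, 255)


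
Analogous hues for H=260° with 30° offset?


Base hue: 260°
Left analog: (260 - 30) mod 360 = 230°
Right analog: (260 + 30) mod 360 = 290°
Analogous hues = 230° and 290°


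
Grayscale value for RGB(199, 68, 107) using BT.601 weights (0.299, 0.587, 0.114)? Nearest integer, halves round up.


Gray = 0.299×R + 0.587×G + 0.114×B
Gray = 0.299×199 + 0.587×68 + 0.114×107
Gray = 59.501 + 39.916 + 12.198
Gray = 111.615 → round half up → 112
Gray = 112


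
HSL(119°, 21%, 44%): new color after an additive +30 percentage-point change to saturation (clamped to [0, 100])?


Original S = 21%
Adjustment = +30 percentage points
New S = 21 + (30) = 51
Clamp to [0, 100] → 51
= HSL(119°, 51%, 44%)


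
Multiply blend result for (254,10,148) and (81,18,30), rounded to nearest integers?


Multiply: C = A×B/255, rounded to nearest integer
R: 254×81/255 = 20574/255 ≈ 80.682 → 81
G: 10×18/255 = 180/255 ≈ 0.706 → 1
B: 148×30/255 = 4440/255 ≈ 17.412 → 17
= RGB(81, 1, 17)


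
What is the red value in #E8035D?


Color: #E8035D
R = E8 = 232
G = 03 = 3
B = 5D = 93
Red = 232


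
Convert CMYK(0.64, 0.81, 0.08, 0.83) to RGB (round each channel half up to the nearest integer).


R = 255 × (1-C) × (1-K) = 255 × 0.36 × 0.17 = 15.606 → 16
G = 255 × (1-M) × (1-K) = 255 × 0.19 × 0.17 = 8.2365 → 8
B = 255 × (1-Y) × (1-K) = 255 × 0.92 × 0.17 = 39.882 → 40
= RGB(16, 8, 40)


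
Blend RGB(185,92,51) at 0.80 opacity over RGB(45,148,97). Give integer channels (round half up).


C = α×F + (1-α)×B, with 1-α = 0.20
R: 0.80×185 + 0.20×45 = 148.00 + 9.00 = 157.00 → 157
G: 0.80×92 + 0.20×148 = 73.60 + 29.60 = 103.20 → 103
B: 0.80×51 + 0.20×97 = 40.80 + 19.40 = 60.20 → 60
= RGB(157, 103, 60)


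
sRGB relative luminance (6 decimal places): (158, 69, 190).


Linearize each channel (sRGB transfer function): c = v/255; c_lin = c/12.92 if c ≤ 0.04045, else ((c+0.055)/1.055)^2.4
  R: 158/255 ≈ 0.619608 > 0.04045 → ((0.619608+0.055)/1.055)^2.4 ≈ 0.341914
  G: 69/255 ≈ 0.270588 > 0.04045 → ((0.270588+0.055)/1.055)^2.4 ≈ 0.059511
  B: 190/255 ≈ 0.745098 > 0.04045 → ((0.745098+0.055)/1.055)^2.4 ≈ 0.514918
R_lin = 0.341914, G_lin = 0.059511, B_lin = 0.514918
L = 0.2126×R + 0.7152×G + 0.0722×B
L = 0.2126×0.341914 + 0.7152×0.059511 + 0.0722×0.514918
L ≈ 0.152430


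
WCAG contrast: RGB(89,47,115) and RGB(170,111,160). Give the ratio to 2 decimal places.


Linearize each sRGB channel c=v/255: c/12.92 if c ≤ 0.04045 else ((c+0.055)/1.055)^2.4
L = 0.2126×R_lin + 0.7152×G_lin + 0.0722×B_lin
Color 1 (89,47,115):
  R=89: 89/255≈0.3490 > 0.04045 → ((0.3490+0.055)/1.055)^2.4 ≈ 0.09990
  G=47: 47/255≈0.1843 > 0.04045 → ((0.1843+0.055)/1.055)^2.4 ≈ 0.02843
  B=115: 115/255≈0.4510 > 0.04045 → ((0.4510+0.055)/1.055)^2.4 ≈ 0.17144
  L1 = 0.2126×0.09990 + 0.7152×0.02843 + 0.0722×0.17144 ≈ 0.05395
Color 2 (170,111,160):
  R=170: 170/255≈0.6667 > 0.04045 → ((0.6667+0.055)/1.055)^2.4 ≈ 0.40198
  G=111: 111/255≈0.4353 > 0.04045 → ((0.4353+0.055)/1.055)^2.4 ≈ 0.15896
  B=160: 160/255≈0.6275 > 0.04045 → ((0.6275+0.055)/1.055)^2.4 ≈ 0.35153
  L2 = 0.2126×0.40198 + 0.7152×0.15896 + 0.0722×0.35153 ≈ 0.22453
Lighter = 0.22453, Darker = 0.05395
Ratio = (L_lighter + 0.05) / (L_darker + 0.05)
Ratio = (0.22453 + 0.05) / (0.05395 + 0.05) = 0.27453 / 0.10395 ≈ 2.6411
Ratio ≈ 2.64:1


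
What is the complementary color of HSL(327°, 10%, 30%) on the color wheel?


Complement = opposite side of color wheel = hue + 180°
H' = (327 + 180) mod 360 = 147°
S and L unchanged.
= HSL(147°, 10%, 30%)


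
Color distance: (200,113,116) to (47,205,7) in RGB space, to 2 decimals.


d = √[(R₁-R₂)² + (G₁-G₂)² + (B₁-B₂)²]
d = √[(200-47)² + (113-205)² + (116-7)²]
d = √[23409 + 8464 + 11881]
d = √43754
d ≈ 209.17


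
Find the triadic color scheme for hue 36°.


Triadic: equally spaced at 120° intervals
H1 = 36°
H2 = (36 + 120) mod 360 = 156°
H3 = (36 + 240) mod 360 = 276°
Triadic = 36°, 156°, 276°


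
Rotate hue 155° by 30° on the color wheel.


New hue = (H + rotation) mod 360
New hue = (155 + 30) mod 360
= 185 mod 360
= 185°


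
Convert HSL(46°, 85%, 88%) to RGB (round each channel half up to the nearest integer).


H=46°, S=0.85, L=0.88
C = (1-|2L-1|)×S = (1-|0.76|)×0.85 = 0.204
H' = H/60 = 46/60 ≈ 0.7667; X = C×(1-|H' mod 2 - 1|) = 0.1564
m = L - C/2 = 0.88 - 0.102 = 0.778
Sector ⌊H'⌋ = 0 → (R',G',B') = (0.204, 0.1564, 0.0)
RGB = ((R'+m)×255, (G'+m)×255, (B'+m)×255) = (250.41, 238.272, 198.39)
Round half up → RGB(250, 238, 198)


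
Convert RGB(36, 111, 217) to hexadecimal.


R = 36 → 24 (hex)
G = 111 → 6F (hex)
B = 217 → D9 (hex)
Hex = #246FD9


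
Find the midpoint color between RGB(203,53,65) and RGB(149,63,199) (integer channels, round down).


Midpoint: each channel = ⌊(C₁+C₂)/2⌋
R: ⌊(203+149)/2⌋ = 176
G: ⌊(53+63)/2⌋ = 58
B: ⌊(65+199)/2⌋ = 132
= RGB(176, 58, 132)


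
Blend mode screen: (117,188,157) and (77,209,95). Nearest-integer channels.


Screen: C = 255 - (255-A)×(255-B)/255, rounded to nearest integer
R: 255 - (255-117)×(255-77)/255 = 255 - 24564/255 ≈ 255 - 96.329 = 158.671 → 159
G: 255 - (255-188)×(255-209)/255 = 255 - 3082/255 ≈ 255 - 12.086 = 242.914 → 243
B: 255 - (255-157)×(255-95)/255 = 255 - 15680/255 ≈ 255 - 61.490 = 193.510 → 194
= RGB(159, 243, 194)


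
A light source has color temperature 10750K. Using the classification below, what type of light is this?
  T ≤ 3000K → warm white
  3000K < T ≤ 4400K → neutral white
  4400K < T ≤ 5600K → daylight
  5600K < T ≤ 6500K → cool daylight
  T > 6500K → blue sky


Temperature: 10750K
10750K > 6500K → blue sky
Classification: blue sky


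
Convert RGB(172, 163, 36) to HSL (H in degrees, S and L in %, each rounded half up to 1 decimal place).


Normalize: R'=172/255≈0.6745, G'=163/255≈0.6392, B'=36/255≈0.1412
Max=172/255, Min=36/255, Δ=Max-Min=136/255
L = (Max+Min)/2 = (172+36)/510 = 208/510 = 0.40784… → L = 40.8%
L ≤ 0.5 → S = Δ/(Max+Min) = 136/(172+36) = 136/208 = 0.65384… → S = 65.4%
(the 1/255 factors cancel in S and H, so raw channel differences can be used)
Max is R' → H = 60 × (((G-B)/Δ) mod 6) = 60 × (((163-36)/136) mod 6)
  127/136 = 0.9338…
  H = 60 × 0.9338… = 56.029…° → H = 56.0°
= HSL(56.0°, 65.4%, 40.8%)


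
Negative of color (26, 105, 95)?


Invert: (255-R, 255-G, 255-B)
R: 255-26 = 229
G: 255-105 = 150
B: 255-95 = 160
= RGB(229, 150, 160)


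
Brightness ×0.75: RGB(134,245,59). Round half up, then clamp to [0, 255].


Multiply each channel by 0.75, round half up, clamp to [0, 255]
R: 134×0.75 = 100.5 → round → 101
G: 245×0.75 = 183.75 → round → 184
B: 59×0.75 = 44.25 → round → 44
= RGB(101, 184, 44)


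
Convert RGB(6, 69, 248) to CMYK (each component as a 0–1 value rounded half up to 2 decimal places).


R'=6/255≈0.0235, G'=69/255≈0.2706, B'=248/255≈0.9725
K = 1 - max(R',G',B') = 1 - 248/255 = 7/255 = 0.02745… → 0.03
(1-R'-K)/(1-K) simplifies to (max-R)/max with max = 248:
C = (248-6)/248 = 242/248 = 0.97580… → 0.98
M = (248-69)/248 = 179/248 = 0.72177… → 0.72
Y = (248-248)/248 = 0/248 = 0 → 0.00
= CMYK(0.98, 0.72, 0.00, 0.03)


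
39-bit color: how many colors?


Colors = 2^bits = 2^39
= 549,755,813,888 colors


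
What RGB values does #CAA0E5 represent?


CA → 202 (R)
A0 → 160 (G)
E5 → 229 (B)
= RGB(202, 160, 229)


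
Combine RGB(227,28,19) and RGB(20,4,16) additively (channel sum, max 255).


Additive: each channel = min(255, C₁+C₂)
R: 227+20 = 247 → 247
G: 28+4 = 32 → 32
B: 19+16 = 35 → 35
= RGB(247, 32, 35)


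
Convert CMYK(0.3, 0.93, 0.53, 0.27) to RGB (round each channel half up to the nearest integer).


R = 255 × (1-C) × (1-K) = 255 × 0.70 × 0.73 = 130.305 → 130
G = 255 × (1-M) × (1-K) = 255 × 0.07 × 0.73 = 13.0305 → 13
B = 255 × (1-Y) × (1-K) = 255 × 0.47 × 0.73 = 87.4905 → 87
= RGB(130, 13, 87)


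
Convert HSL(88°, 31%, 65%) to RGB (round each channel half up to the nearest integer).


H=88°, S=0.31, L=0.65
C = (1-|2L-1|)×S = (1-|0.30|)×0.31 = 0.217
H' = H/60 = 88/60 ≈ 1.4667; X = C×(1-|H' mod 2 - 1|) ≈ 0.1157
m = L - C/2 = 0.65 - 0.1085 = 0.5415
Sector ⌊H'⌋ = 1 → (R',G',B') = (≈0.1157, 0.217, 0.0)
RGB = ((R'+m)×255, (G'+m)×255, (B'+m)×255) = (167.5945, 193.4175, 138.0825)
Round half up → RGB(168, 193, 138)


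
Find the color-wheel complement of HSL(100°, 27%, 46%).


Complement = opposite side of color wheel = hue + 180°
H' = (100 + 180) mod 360 = 280°
S and L unchanged.
= HSL(280°, 27%, 46%)


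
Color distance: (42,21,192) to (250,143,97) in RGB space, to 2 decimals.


d = √[(R₁-R₂)² + (G₁-G₂)² + (B₁-B₂)²]
d = √[(42-250)² + (21-143)² + (192-97)²]
d = √[43264 + 14884 + 9025]
d = √67173
d ≈ 259.18


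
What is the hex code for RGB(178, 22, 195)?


R = 178 → B2 (hex)
G = 22 → 16 (hex)
B = 195 → C3 (hex)
Hex = #B216C3


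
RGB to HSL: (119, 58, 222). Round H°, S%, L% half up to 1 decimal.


Normalize: R'=119/255≈0.4667, G'=58/255≈0.2275, B'=222/255≈0.8706
Max=222/255, Min=58/255, Δ=Max-Min=164/255
L = (Max+Min)/2 = (222+58)/510 = 280/510 = 0.54901… → L = 54.9%
L > 0.5 → S = Δ/(2-Max-Min) = 164/(510-222-58) = 164/230 = 0.71304… → S = 71.3%
(the 1/255 factors cancel in S and H, so raw channel differences can be used)
Max is B' → H = 60 × ((R-G)/Δ + 4) = 60 × ((119-58)/164 + 4)
  61/164 + 4 = 0.3719… + 4 = 4.3719…
  H = 60 × 4.3719… = 262.317…° → H = 262.3°
= HSL(262.3°, 71.3%, 54.9%)


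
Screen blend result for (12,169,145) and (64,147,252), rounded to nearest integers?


Screen: C = 255 - (255-A)×(255-B)/255, rounded to nearest integer
R: 255 - (255-12)×(255-64)/255 = 255 - 46413/255 ≈ 255 - 182.012 = 72.988 → 73
G: 255 - (255-169)×(255-147)/255 = 255 - 9288/255 ≈ 255 - 36.424 = 218.576 → 219
B: 255 - (255-145)×(255-252)/255 = 255 - 330/255 ≈ 255 - 1.294 = 253.706 → 254
= RGB(73, 219, 254)


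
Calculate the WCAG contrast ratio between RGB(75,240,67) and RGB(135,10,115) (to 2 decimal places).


Linearize each sRGB channel c=v/255: c/12.92 if c ≤ 0.04045 else ((c+0.055)/1.055)^2.4
L = 0.2126×R_lin + 0.7152×G_lin + 0.0722×B_lin
Color 1 (75,240,67):
  R=75: 75/255≈0.2941 > 0.04045 → ((0.2941+0.055)/1.055)^2.4 ≈ 0.07036
  G=240: 240/255≈0.9412 > 0.04045 → ((0.9412+0.055)/1.055)^2.4 ≈ 0.87137
  B=67: 67/255≈0.2627 > 0.04045 → ((0.2627+0.055)/1.055)^2.4 ≈ 0.05613
  L1 = 0.2126×0.07036 + 0.7152×0.87137 + 0.0722×0.05613 ≈ 0.64221
Color 2 (135,10,115):
  R=135: 135/255≈0.5294 > 0.04045 → ((0.5294+0.055)/1.055)^2.4 ≈ 0.24228
  G=10: 10/255≈0.0392 ≤ 0.04045 → 0.0392/12.92 ≈ 0.00304
  B=115: 115/255≈0.4510 > 0.04045 → ((0.4510+0.055)/1.055)^2.4 ≈ 0.17144
  L2 = 0.2126×0.24228 + 0.7152×0.00304 + 0.0722×0.17144 ≈ 0.06606
Lighter = 0.64221, Darker = 0.06606
Ratio = (L_lighter + 0.05) / (L_darker + 0.05)
Ratio = (0.64221 + 0.05) / (0.06606 + 0.05) = 0.69221 / 0.11606 ≈ 5.9644
Ratio ≈ 5.96:1


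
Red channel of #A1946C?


Color: #A1946C
R = A1 = 161
G = 94 = 148
B = 6C = 108
Red = 161


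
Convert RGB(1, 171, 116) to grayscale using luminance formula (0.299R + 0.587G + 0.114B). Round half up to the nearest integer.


Gray = 0.299×R + 0.587×G + 0.114×B
Gray = 0.299×1 + 0.587×171 + 0.114×116
Gray = 0.299 + 100.377 + 13.224
Gray = 113.900 → round half up → 114
Gray = 114


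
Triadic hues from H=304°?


Triadic: equally spaced at 120° intervals
H1 = 304°
H2 = (304 + 120) mod 360 = 64°
H3 = (304 + 240) mod 360 = 184°
Triadic = 304°, 64°, 184°


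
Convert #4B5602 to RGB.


4B → 75 (R)
56 → 86 (G)
02 → 2 (B)
= RGB(75, 86, 2)


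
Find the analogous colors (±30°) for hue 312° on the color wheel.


Base hue: 312°
Left analog: (312 - 30) mod 360 = 282°
Right analog: (312 + 30) mod 360 = 342°
Analogous hues = 282° and 342°


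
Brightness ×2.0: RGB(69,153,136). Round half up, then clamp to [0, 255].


Multiply each channel by 2.0, round half up, clamp to [0, 255]
R: 69×2.0 = 138
G: 153×2.0 = 306 → clamp → 255
B: 136×2.0 = 272 → clamp → 255
= RGB(138, 255, 255)


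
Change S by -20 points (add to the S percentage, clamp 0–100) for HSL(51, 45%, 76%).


Original S = 45%
Adjustment = -20 percentage points
New S = 45 + (-20) = 25
Clamp to [0, 100] → 25
= HSL(51°, 25%, 76%)


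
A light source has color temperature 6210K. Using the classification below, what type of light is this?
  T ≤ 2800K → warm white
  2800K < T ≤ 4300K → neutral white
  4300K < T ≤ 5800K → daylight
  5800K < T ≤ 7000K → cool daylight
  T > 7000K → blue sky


Temperature: 6210K
5800K < 6210K ≤ 7000K → cool daylight
Classification: cool daylight


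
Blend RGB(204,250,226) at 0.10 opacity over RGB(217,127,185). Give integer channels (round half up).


C = α×F + (1-α)×B, with 1-α = 0.90
R: 0.10×204 + 0.90×217 = 20.40 + 195.30 = 215.70 → 216
G: 0.10×250 + 0.90×127 = 25.00 + 114.30 = 139.30 → 139
B: 0.10×226 + 0.90×185 = 22.60 + 166.50 = 189.10 → 189
= RGB(216, 139, 189)


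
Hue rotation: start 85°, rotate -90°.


New hue = (H + rotation) mod 360
New hue = (85 -90) mod 360
= -5 mod 360
= 355°


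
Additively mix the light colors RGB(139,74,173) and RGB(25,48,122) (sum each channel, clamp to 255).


Additive: each channel = min(255, C₁+C₂)
R: 139+25 = 164 → 164
G: 74+48 = 122 → 122
B: 173+122 = 295 → 255
= RGB(164, 122, 255)


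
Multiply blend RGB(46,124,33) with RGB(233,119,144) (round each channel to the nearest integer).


Multiply: C = A×B/255, rounded to nearest integer
R: 46×233/255 = 10718/255 ≈ 42.031 → 42
G: 124×119/255 = 14756/255 ≈ 57.867 → 58
B: 33×144/255 = 4752/255 ≈ 18.635 → 19
= RGB(42, 58, 19)


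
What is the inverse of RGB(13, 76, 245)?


Invert: (255-R, 255-G, 255-B)
R: 255-13 = 242
G: 255-76 = 179
B: 255-245 = 10
= RGB(242, 179, 10)


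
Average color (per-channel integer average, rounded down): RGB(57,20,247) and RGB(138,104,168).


Midpoint: each channel = ⌊(C₁+C₂)/2⌋
R: ⌊(57+138)/2⌋ = 97
G: ⌊(20+104)/2⌋ = 62
B: ⌊(247+168)/2⌋ = 207
= RGB(97, 62, 207)


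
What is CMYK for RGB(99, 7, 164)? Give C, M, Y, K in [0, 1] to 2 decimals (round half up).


R'=99/255≈0.3882, G'=7/255≈0.0275, B'=164/255≈0.6431
K = 1 - max(R',G',B') = 1 - 164/255 = 91/255 = 0.35686… → 0.36
(1-R'-K)/(1-K) simplifies to (max-R)/max with max = 164:
C = (164-99)/164 = 65/164 = 0.39634… → 0.40
M = (164-7)/164 = 157/164 = 0.95731… → 0.96
Y = (164-164)/164 = 0/164 = 0 → 0.00
= CMYK(0.40, 0.96, 0.00, 0.36)


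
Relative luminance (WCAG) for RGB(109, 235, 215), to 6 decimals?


Linearize each channel (sRGB transfer function): c = v/255; c_lin = c/12.92 if c ≤ 0.04045, else ((c+0.055)/1.055)^2.4
  R: 109/255 ≈ 0.427451 > 0.04045 → ((0.427451+0.055)/1.055)^2.4 ≈ 0.152926
  G: 235/255 ≈ 0.921569 > 0.04045 → ((0.921569+0.055)/1.055)^2.4 ≈ 0.830770
  B: 215/255 ≈ 0.843137 > 0.04045 → ((0.843137+0.055)/1.055)^2.4 ≈ 0.679542
R_lin = 0.152926, G_lin = 0.830770, B_lin = 0.679542
L = 0.2126×R + 0.7152×G + 0.0722×B
L = 0.2126×0.152926 + 0.7152×0.830770 + 0.0722×0.679542
L ≈ 0.675742


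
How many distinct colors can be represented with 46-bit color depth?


Colors = 2^bits = 2^46
= 70,368,744,177,664 colors


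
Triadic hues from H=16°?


Triadic: equally spaced at 120° intervals
H1 = 16°
H2 = (16 + 120) mod 360 = 136°
H3 = (16 + 240) mod 360 = 256°
Triadic = 16°, 136°, 256°


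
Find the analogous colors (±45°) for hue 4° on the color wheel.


Base hue: 4°
Left analog: (4 - 45) mod 360 = 319°
Right analog: (4 + 45) mod 360 = 49°
Analogous hues = 319° and 49°


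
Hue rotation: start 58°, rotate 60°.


New hue = (H + rotation) mod 360
New hue = (58 + 60) mod 360
= 118 mod 360
= 118°


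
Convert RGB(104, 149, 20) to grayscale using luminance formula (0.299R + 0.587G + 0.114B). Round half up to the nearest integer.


Gray = 0.299×R + 0.587×G + 0.114×B
Gray = 0.299×104 + 0.587×149 + 0.114×20
Gray = 31.096 + 87.463 + 2.280
Gray = 120.839 → round half up → 121
Gray = 121


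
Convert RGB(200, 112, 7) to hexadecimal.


R = 200 → C8 (hex)
G = 112 → 70 (hex)
B = 7 → 07 (hex)
Hex = #C87007


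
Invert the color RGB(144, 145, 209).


Invert: (255-R, 255-G, 255-B)
R: 255-144 = 111
G: 255-145 = 110
B: 255-209 = 46
= RGB(111, 110, 46)


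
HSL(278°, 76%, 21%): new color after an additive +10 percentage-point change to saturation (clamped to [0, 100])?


Original S = 76%
Adjustment = +10 percentage points
New S = 76 + (10) = 86
Clamp to [0, 100] → 86
= HSL(278°, 86%, 21%)


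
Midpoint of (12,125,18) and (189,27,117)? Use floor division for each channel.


Midpoint: each channel = ⌊(C₁+C₂)/2⌋
R: ⌊(12+189)/2⌋ = 100
G: ⌊(125+27)/2⌋ = 76
B: ⌊(18+117)/2⌋ = 67
= RGB(100, 76, 67)


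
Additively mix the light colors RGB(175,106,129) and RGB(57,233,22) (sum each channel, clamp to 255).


Additive: each channel = min(255, C₁+C₂)
R: 175+57 = 232 → 232
G: 106+233 = 339 → 255
B: 129+22 = 151 → 151
= RGB(232, 255, 151)


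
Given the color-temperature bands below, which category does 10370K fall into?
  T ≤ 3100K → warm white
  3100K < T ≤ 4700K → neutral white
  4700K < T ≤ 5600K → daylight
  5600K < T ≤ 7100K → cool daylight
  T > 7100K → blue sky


Temperature: 10370K
10370K > 7100K → blue sky
Classification: blue sky


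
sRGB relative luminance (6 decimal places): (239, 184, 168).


Linearize each channel (sRGB transfer function): c = v/255; c_lin = c/12.92 if c ≤ 0.04045, else ((c+0.055)/1.055)^2.4
  R: 239/255 ≈ 0.937255 > 0.04045 → ((0.937255+0.055)/1.055)^2.4 ≈ 0.863157
  G: 184/255 ≈ 0.721569 > 0.04045 → ((0.721569+0.055)/1.055)^2.4 ≈ 0.479320
  B: 168/255 ≈ 0.658824 > 0.04045 → ((0.658824+0.055)/1.055)^2.4 ≈ 0.391572
R_lin = 0.863157, G_lin = 0.479320, B_lin = 0.391572
L = 0.2126×R + 0.7152×G + 0.0722×B
L = 0.2126×0.863157 + 0.7152×0.479320 + 0.0722×0.391572
L ≈ 0.554589


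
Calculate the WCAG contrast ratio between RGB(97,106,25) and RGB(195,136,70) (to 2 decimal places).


Linearize each sRGB channel c=v/255: c/12.92 if c ≤ 0.04045 else ((c+0.055)/1.055)^2.4
L = 0.2126×R_lin + 0.7152×G_lin + 0.0722×B_lin
Color 1 (97,106,25):
  R=97: 97/255≈0.3804 > 0.04045 → ((0.3804+0.055)/1.055)^2.4 ≈ 0.11954
  G=106: 106/255≈0.4157 > 0.04045 → ((0.4157+0.055)/1.055)^2.4 ≈ 0.14413
  B=25: 25/255≈0.0980 > 0.04045 → ((0.0980+0.055)/1.055)^2.4 ≈ 0.00972
  L1 = 0.2126×0.11954 + 0.7152×0.14413 + 0.0722×0.00972 ≈ 0.12920
Color 2 (195,136,70):
  R=195: 195/255≈0.7647 > 0.04045 → ((0.7647+0.055)/1.055)^2.4 ≈ 0.54572
  G=136: 136/255≈0.5333 > 0.04045 → ((0.5333+0.055)/1.055)^2.4 ≈ 0.24620
  B=70: 70/255≈0.2745 > 0.04045 → ((0.2745+0.055)/1.055)^2.4 ≈ 0.06125
  L2 = 0.2126×0.54572 + 0.7152×0.24620 + 0.0722×0.06125 ≈ 0.29653
Lighter = 0.29653, Darker = 0.12920
Ratio = (L_lighter + 0.05) / (L_darker + 0.05)
Ratio = (0.29653 + 0.05) / (0.12920 + 0.05) = 0.34653 / 0.17920 ≈ 1.9338
Ratio ≈ 1.93:1


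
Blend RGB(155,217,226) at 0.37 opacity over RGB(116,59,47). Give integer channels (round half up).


C = α×F + (1-α)×B, with 1-α = 0.63
R: 0.37×155 + 0.63×116 = 57.35 + 73.08 = 130.43 → 130
G: 0.37×217 + 0.63×59 = 80.29 + 37.17 = 117.46 → 117
B: 0.37×226 + 0.63×47 = 83.62 + 29.61 = 113.23 → 113
= RGB(130, 117, 113)


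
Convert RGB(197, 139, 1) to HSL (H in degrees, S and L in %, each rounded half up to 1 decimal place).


Normalize: R'=197/255≈0.7725, G'=139/255≈0.5451, B'=1/255≈0.0039
Max=197/255, Min=1/255, Δ=Max-Min=196/255
L = (Max+Min)/2 = (197+1)/510 = 198/510 = 0.38823… → L = 38.8%
L ≤ 0.5 → S = Δ/(Max+Min) = 196/(197+1) = 196/198 = 0.98989… → S = 99.0%
(the 1/255 factors cancel in S and H, so raw channel differences can be used)
Max is R' → H = 60 × (((G-B)/Δ) mod 6) = 60 × (((139-1)/196) mod 6)
  138/196 = 0.7040…
  H = 60 × 0.7040… = 42.244…° → H = 42.2°
= HSL(42.2°, 99.0%, 38.8%)


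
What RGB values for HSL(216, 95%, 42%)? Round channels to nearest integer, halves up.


H=216°, S=0.95, L=0.42
C = (1-|2L-1|)×S = (1-|-0.16|)×0.95 = 0.798
H' = H/60 = 216/60 ≈ 3.6000; X = C×(1-|H' mod 2 - 1|) = 0.3192
m = L - C/2 = 0.42 - 0.399 = 0.021
Sector ⌊H'⌋ = 3 → (R',G',B') = (0.0, 0.3192, 0.798)
RGB = ((R'+m)×255, (G'+m)×255, (B'+m)×255) = (5.355, 86.751, 208.845)
Round half up → RGB(5, 87, 209)


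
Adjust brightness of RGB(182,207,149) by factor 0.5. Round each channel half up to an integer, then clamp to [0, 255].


Multiply each channel by 0.5, round half up, clamp to [0, 255]
R: 182×0.5 = 91
G: 207×0.5 = 103.5 → round → 104
B: 149×0.5 = 74.5 → round → 75
= RGB(91, 104, 75)


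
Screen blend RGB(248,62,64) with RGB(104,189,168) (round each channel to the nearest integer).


Screen: C = 255 - (255-A)×(255-B)/255, rounded to nearest integer
R: 255 - (255-248)×(255-104)/255 = 255 - 1057/255 ≈ 255 - 4.145 = 250.855 → 251
G: 255 - (255-62)×(255-189)/255 = 255 - 12738/255 ≈ 255 - 49.953 = 205.047 → 205
B: 255 - (255-64)×(255-168)/255 = 255 - 16617/255 ≈ 255 - 65.165 = 189.835 → 190
= RGB(251, 205, 190)


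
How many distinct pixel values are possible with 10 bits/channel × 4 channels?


Total bits = 10 bits/channel × 4 channels = 40 bits
Distinct pixel values = 2^40
= 1,099,511,627,776 pixel values


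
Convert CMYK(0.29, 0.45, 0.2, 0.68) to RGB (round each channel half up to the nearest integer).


R = 255 × (1-C) × (1-K) = 255 × 0.71 × 0.32 = 57.936 → 58
G = 255 × (1-M) × (1-K) = 255 × 0.55 × 0.32 = 44.88 → 45
B = 255 × (1-Y) × (1-K) = 255 × 0.80 × 0.32 = 65.28 → 65
= RGB(58, 45, 65)


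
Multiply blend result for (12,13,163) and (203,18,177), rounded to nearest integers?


Multiply: C = A×B/255, rounded to nearest integer
R: 12×203/255 = 2436/255 ≈ 9.553 → 10
G: 13×18/255 = 234/255 ≈ 0.918 → 1
B: 163×177/255 = 28851/255 ≈ 113.141 → 113
= RGB(10, 1, 113)


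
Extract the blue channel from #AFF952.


Color: #AFF952
R = AF = 175
G = F9 = 249
B = 52 = 82
Blue = 82


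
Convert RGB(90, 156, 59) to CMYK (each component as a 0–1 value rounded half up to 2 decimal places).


R'=90/255≈0.3529, G'=156/255≈0.6118, B'=59/255≈0.2314
K = 1 - max(R',G',B') = 1 - 156/255 = 99/255 = 0.38823… → 0.39
(1-R'-K)/(1-K) simplifies to (max-R)/max with max = 156:
C = (156-90)/156 = 66/156 = 0.42307… → 0.42
M = (156-156)/156 = 0/156 = 0 → 0.00
Y = (156-59)/156 = 97/156 = 0.62179… → 0.62
= CMYK(0.42, 0.00, 0.62, 0.39)


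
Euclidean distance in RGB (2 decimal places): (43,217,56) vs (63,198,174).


d = √[(R₁-R₂)² + (G₁-G₂)² + (B₁-B₂)²]
d = √[(43-63)² + (217-198)² + (56-174)²]
d = √[400 + 361 + 13924]
d = √14685
d ≈ 121.18


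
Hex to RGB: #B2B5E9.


B2 → 178 (R)
B5 → 181 (G)
E9 → 233 (B)
= RGB(178, 181, 233)


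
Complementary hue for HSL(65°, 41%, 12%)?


Complement = opposite side of color wheel = hue + 180°
H' = (65 + 180) mod 360 = 245°
S and L unchanged.
= HSL(245°, 41%, 12%)


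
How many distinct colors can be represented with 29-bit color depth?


Colors = 2^bits = 2^29
= 536,870,912 colors


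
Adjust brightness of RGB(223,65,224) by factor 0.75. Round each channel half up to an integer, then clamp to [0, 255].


Multiply each channel by 0.75, round half up, clamp to [0, 255]
R: 223×0.75 = 167.25 → round → 167
G: 65×0.75 = 48.75 → round → 49
B: 224×0.75 = 168
= RGB(167, 49, 168)


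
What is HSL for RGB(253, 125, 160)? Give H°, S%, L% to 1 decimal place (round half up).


Normalize: R'=253/255≈0.9922, G'=125/255≈0.4902, B'=160/255≈0.6275
Max=253/255, Min=125/255, Δ=Max-Min=128/255
L = (Max+Min)/2 = (253+125)/510 = 378/510 = 0.74117… → L = 74.1%
L > 0.5 → S = Δ/(2-Max-Min) = 128/(510-253-125) = 128/132 = 0.96969… → S = 97.0%
(the 1/255 factors cancel in S and H, so raw channel differences can be used)
Max is R' → H = 60 × (((G-B)/Δ) mod 6) = 60 × (((125-160)/128) mod 6)
  (-35)/128 = -0.2734…; negative, so add 6 → 5.7265…
  H = 60 × 5.7265… = 343.593…° → H = 343.6°
= HSL(343.6°, 97.0%, 74.1%)
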